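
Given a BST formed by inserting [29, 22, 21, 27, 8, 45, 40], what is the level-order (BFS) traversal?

Tree insertion order: [29, 22, 21, 27, 8, 45, 40]
Tree (level-order array): [29, 22, 45, 21, 27, 40, None, 8]
BFS from the root, enqueuing left then right child of each popped node:
  queue [29] -> pop 29, enqueue [22, 45], visited so far: [29]
  queue [22, 45] -> pop 22, enqueue [21, 27], visited so far: [29, 22]
  queue [45, 21, 27] -> pop 45, enqueue [40], visited so far: [29, 22, 45]
  queue [21, 27, 40] -> pop 21, enqueue [8], visited so far: [29, 22, 45, 21]
  queue [27, 40, 8] -> pop 27, enqueue [none], visited so far: [29, 22, 45, 21, 27]
  queue [40, 8] -> pop 40, enqueue [none], visited so far: [29, 22, 45, 21, 27, 40]
  queue [8] -> pop 8, enqueue [none], visited so far: [29, 22, 45, 21, 27, 40, 8]
Result: [29, 22, 45, 21, 27, 40, 8]


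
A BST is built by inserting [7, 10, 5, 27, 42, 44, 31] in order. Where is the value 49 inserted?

Starting tree (level order): [7, 5, 10, None, None, None, 27, None, 42, 31, 44]
Insertion path: 7 -> 10 -> 27 -> 42 -> 44
Result: insert 49 as right child of 44
Final tree (level order): [7, 5, 10, None, None, None, 27, None, 42, 31, 44, None, None, None, 49]


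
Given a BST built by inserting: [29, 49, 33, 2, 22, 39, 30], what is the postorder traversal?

Tree insertion order: [29, 49, 33, 2, 22, 39, 30]
Tree (level-order array): [29, 2, 49, None, 22, 33, None, None, None, 30, 39]
Postorder traversal: [22, 2, 30, 39, 33, 49, 29]


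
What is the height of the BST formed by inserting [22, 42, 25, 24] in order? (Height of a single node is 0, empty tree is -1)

Insertion order: [22, 42, 25, 24]
Tree (level-order array): [22, None, 42, 25, None, 24]
Compute height bottom-up (empty subtree = -1):
  height(24) = 1 + max(-1, -1) = 0
  height(25) = 1 + max(0, -1) = 1
  height(42) = 1 + max(1, -1) = 2
  height(22) = 1 + max(-1, 2) = 3
Height = 3


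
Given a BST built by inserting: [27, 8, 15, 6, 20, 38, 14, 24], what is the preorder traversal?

Tree insertion order: [27, 8, 15, 6, 20, 38, 14, 24]
Tree (level-order array): [27, 8, 38, 6, 15, None, None, None, None, 14, 20, None, None, None, 24]
Preorder traversal: [27, 8, 6, 15, 14, 20, 24, 38]


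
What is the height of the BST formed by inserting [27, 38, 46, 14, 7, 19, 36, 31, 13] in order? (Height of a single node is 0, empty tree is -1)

Insertion order: [27, 38, 46, 14, 7, 19, 36, 31, 13]
Tree (level-order array): [27, 14, 38, 7, 19, 36, 46, None, 13, None, None, 31]
Compute height bottom-up (empty subtree = -1):
  height(13) = 1 + max(-1, -1) = 0
  height(7) = 1 + max(-1, 0) = 1
  height(19) = 1 + max(-1, -1) = 0
  height(14) = 1 + max(1, 0) = 2
  height(31) = 1 + max(-1, -1) = 0
  height(36) = 1 + max(0, -1) = 1
  height(46) = 1 + max(-1, -1) = 0
  height(38) = 1 + max(1, 0) = 2
  height(27) = 1 + max(2, 2) = 3
Height = 3


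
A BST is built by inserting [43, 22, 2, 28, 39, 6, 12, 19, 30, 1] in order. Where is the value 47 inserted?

Starting tree (level order): [43, 22, None, 2, 28, 1, 6, None, 39, None, None, None, 12, 30, None, None, 19]
Insertion path: 43
Result: insert 47 as right child of 43
Final tree (level order): [43, 22, 47, 2, 28, None, None, 1, 6, None, 39, None, None, None, 12, 30, None, None, 19]


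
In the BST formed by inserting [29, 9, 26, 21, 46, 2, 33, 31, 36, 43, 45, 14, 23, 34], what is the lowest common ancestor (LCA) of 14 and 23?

Tree insertion order: [29, 9, 26, 21, 46, 2, 33, 31, 36, 43, 45, 14, 23, 34]
Tree (level-order array): [29, 9, 46, 2, 26, 33, None, None, None, 21, None, 31, 36, 14, 23, None, None, 34, 43, None, None, None, None, None, None, None, 45]
In a BST, the LCA of p=14, q=23 is the first node v on the
root-to-leaf path with p <= v <= q (go left if both < v, right if both > v).
Walk from root:
  at 29: both 14 and 23 < 29, go left
  at 9: both 14 and 23 > 9, go right
  at 26: both 14 and 23 < 26, go left
  at 21: 14 <= 21 <= 23, this is the LCA
LCA = 21


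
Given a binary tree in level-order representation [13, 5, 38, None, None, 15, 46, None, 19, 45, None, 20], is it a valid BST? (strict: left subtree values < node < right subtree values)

Level-order array: [13, 5, 38, None, None, 15, 46, None, 19, 45, None, 20]
Validate using subtree bounds (lo, hi): at each node, require lo < value < hi,
then recurse left with hi=value and right with lo=value.
Preorder trace (stopping at first violation):
  at node 13 with bounds (-inf, +inf): OK
  at node 5 with bounds (-inf, 13): OK
  at node 38 with bounds (13, +inf): OK
  at node 15 with bounds (13, 38): OK
  at node 19 with bounds (15, 38): OK
  at node 20 with bounds (15, 19): VIOLATION
Node 20 violates its bound: not (15 < 20 < 19).
Result: Not a valid BST


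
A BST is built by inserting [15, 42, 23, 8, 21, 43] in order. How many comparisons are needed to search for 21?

Search path for 21: 15 -> 42 -> 23 -> 21
Found: True
Comparisons: 4


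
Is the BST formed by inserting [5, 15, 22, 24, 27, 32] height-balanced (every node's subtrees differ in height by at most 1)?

Tree (level-order array): [5, None, 15, None, 22, None, 24, None, 27, None, 32]
Definition: a tree is height-balanced if, at every node, |h(left) - h(right)| <= 1 (empty subtree has height -1).
Bottom-up per-node check:
  node 32: h_left=-1, h_right=-1, diff=0 [OK], height=0
  node 27: h_left=-1, h_right=0, diff=1 [OK], height=1
  node 24: h_left=-1, h_right=1, diff=2 [FAIL (|-1-1|=2 > 1)], height=2
  node 22: h_left=-1, h_right=2, diff=3 [FAIL (|-1-2|=3 > 1)], height=3
  node 15: h_left=-1, h_right=3, diff=4 [FAIL (|-1-3|=4 > 1)], height=4
  node 5: h_left=-1, h_right=4, diff=5 [FAIL (|-1-4|=5 > 1)], height=5
Node 24 violates the condition: |-1 - 1| = 2 > 1.
Result: Not balanced


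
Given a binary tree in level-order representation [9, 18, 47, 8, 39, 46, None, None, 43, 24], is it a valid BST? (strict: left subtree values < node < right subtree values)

Level-order array: [9, 18, 47, 8, 39, 46, None, None, 43, 24]
Validate using subtree bounds (lo, hi): at each node, require lo < value < hi,
then recurse left with hi=value and right with lo=value.
Preorder trace (stopping at first violation):
  at node 9 with bounds (-inf, +inf): OK
  at node 18 with bounds (-inf, 9): VIOLATION
Node 18 violates its bound: not (-inf < 18 < 9).
Result: Not a valid BST


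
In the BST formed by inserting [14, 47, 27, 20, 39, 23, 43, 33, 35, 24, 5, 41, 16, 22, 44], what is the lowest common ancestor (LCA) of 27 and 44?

Tree insertion order: [14, 47, 27, 20, 39, 23, 43, 33, 35, 24, 5, 41, 16, 22, 44]
Tree (level-order array): [14, 5, 47, None, None, 27, None, 20, 39, 16, 23, 33, 43, None, None, 22, 24, None, 35, 41, 44]
In a BST, the LCA of p=27, q=44 is the first node v on the
root-to-leaf path with p <= v <= q (go left if both < v, right if both > v).
Walk from root:
  at 14: both 27 and 44 > 14, go right
  at 47: both 27 and 44 < 47, go left
  at 27: 27 <= 27 <= 44, this is the LCA
LCA = 27


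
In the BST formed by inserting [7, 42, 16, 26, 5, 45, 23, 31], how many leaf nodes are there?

Tree built from: [7, 42, 16, 26, 5, 45, 23, 31]
Tree (level-order array): [7, 5, 42, None, None, 16, 45, None, 26, None, None, 23, 31]
Rule: A leaf has 0 children.
Per-node child counts:
  node 7: 2 child(ren)
  node 5: 0 child(ren)
  node 42: 2 child(ren)
  node 16: 1 child(ren)
  node 26: 2 child(ren)
  node 23: 0 child(ren)
  node 31: 0 child(ren)
  node 45: 0 child(ren)
Matching nodes: [5, 23, 31, 45]
Count of leaf nodes: 4


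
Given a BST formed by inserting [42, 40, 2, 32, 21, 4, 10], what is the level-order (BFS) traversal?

Tree insertion order: [42, 40, 2, 32, 21, 4, 10]
Tree (level-order array): [42, 40, None, 2, None, None, 32, 21, None, 4, None, None, 10]
BFS from the root, enqueuing left then right child of each popped node:
  queue [42] -> pop 42, enqueue [40], visited so far: [42]
  queue [40] -> pop 40, enqueue [2], visited so far: [42, 40]
  queue [2] -> pop 2, enqueue [32], visited so far: [42, 40, 2]
  queue [32] -> pop 32, enqueue [21], visited so far: [42, 40, 2, 32]
  queue [21] -> pop 21, enqueue [4], visited so far: [42, 40, 2, 32, 21]
  queue [4] -> pop 4, enqueue [10], visited so far: [42, 40, 2, 32, 21, 4]
  queue [10] -> pop 10, enqueue [none], visited so far: [42, 40, 2, 32, 21, 4, 10]
Result: [42, 40, 2, 32, 21, 4, 10]


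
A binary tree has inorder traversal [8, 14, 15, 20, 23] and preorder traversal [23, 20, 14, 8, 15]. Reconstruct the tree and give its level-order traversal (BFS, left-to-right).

Inorder:  [8, 14, 15, 20, 23]
Preorder: [23, 20, 14, 8, 15]
Algorithm: preorder visits root first, so consume preorder in order;
for each root, split the current inorder slice at that value into
left-subtree inorder and right-subtree inorder, then recurse.
Recursive splits:
  root=23; inorder splits into left=[8, 14, 15, 20], right=[]
  root=20; inorder splits into left=[8, 14, 15], right=[]
  root=14; inorder splits into left=[8], right=[15]
  root=8; inorder splits into left=[], right=[]
  root=15; inorder splits into left=[], right=[]
Reconstructed level-order: [23, 20, 14, 8, 15]


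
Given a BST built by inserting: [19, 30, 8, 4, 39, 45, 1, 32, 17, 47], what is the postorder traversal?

Tree insertion order: [19, 30, 8, 4, 39, 45, 1, 32, 17, 47]
Tree (level-order array): [19, 8, 30, 4, 17, None, 39, 1, None, None, None, 32, 45, None, None, None, None, None, 47]
Postorder traversal: [1, 4, 17, 8, 32, 47, 45, 39, 30, 19]


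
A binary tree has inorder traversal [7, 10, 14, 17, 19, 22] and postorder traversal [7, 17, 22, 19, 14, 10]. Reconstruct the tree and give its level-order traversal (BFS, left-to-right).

Inorder:   [7, 10, 14, 17, 19, 22]
Postorder: [7, 17, 22, 19, 14, 10]
Algorithm: postorder visits root last, so walk postorder right-to-left;
each value is the root of the current inorder slice — split it at that
value, recurse on the right subtree first, then the left.
Recursive splits:
  root=10; inorder splits into left=[7], right=[14, 17, 19, 22]
  root=14; inorder splits into left=[], right=[17, 19, 22]
  root=19; inorder splits into left=[17], right=[22]
  root=22; inorder splits into left=[], right=[]
  root=17; inorder splits into left=[], right=[]
  root=7; inorder splits into left=[], right=[]
Reconstructed level-order: [10, 7, 14, 19, 17, 22]


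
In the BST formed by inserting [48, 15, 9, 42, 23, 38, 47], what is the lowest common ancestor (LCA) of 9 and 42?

Tree insertion order: [48, 15, 9, 42, 23, 38, 47]
Tree (level-order array): [48, 15, None, 9, 42, None, None, 23, 47, None, 38]
In a BST, the LCA of p=9, q=42 is the first node v on the
root-to-leaf path with p <= v <= q (go left if both < v, right if both > v).
Walk from root:
  at 48: both 9 and 42 < 48, go left
  at 15: 9 <= 15 <= 42, this is the LCA
LCA = 15


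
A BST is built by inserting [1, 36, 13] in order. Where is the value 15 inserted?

Starting tree (level order): [1, None, 36, 13]
Insertion path: 1 -> 36 -> 13
Result: insert 15 as right child of 13
Final tree (level order): [1, None, 36, 13, None, None, 15]


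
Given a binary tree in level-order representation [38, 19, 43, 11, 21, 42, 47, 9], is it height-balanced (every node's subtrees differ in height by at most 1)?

Tree (level-order array): [38, 19, 43, 11, 21, 42, 47, 9]
Definition: a tree is height-balanced if, at every node, |h(left) - h(right)| <= 1 (empty subtree has height -1).
Bottom-up per-node check:
  node 9: h_left=-1, h_right=-1, diff=0 [OK], height=0
  node 11: h_left=0, h_right=-1, diff=1 [OK], height=1
  node 21: h_left=-1, h_right=-1, diff=0 [OK], height=0
  node 19: h_left=1, h_right=0, diff=1 [OK], height=2
  node 42: h_left=-1, h_right=-1, diff=0 [OK], height=0
  node 47: h_left=-1, h_right=-1, diff=0 [OK], height=0
  node 43: h_left=0, h_right=0, diff=0 [OK], height=1
  node 38: h_left=2, h_right=1, diff=1 [OK], height=3
All nodes satisfy the balance condition.
Result: Balanced


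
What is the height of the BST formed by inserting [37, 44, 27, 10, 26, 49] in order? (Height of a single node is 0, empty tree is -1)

Insertion order: [37, 44, 27, 10, 26, 49]
Tree (level-order array): [37, 27, 44, 10, None, None, 49, None, 26]
Compute height bottom-up (empty subtree = -1):
  height(26) = 1 + max(-1, -1) = 0
  height(10) = 1 + max(-1, 0) = 1
  height(27) = 1 + max(1, -1) = 2
  height(49) = 1 + max(-1, -1) = 0
  height(44) = 1 + max(-1, 0) = 1
  height(37) = 1 + max(2, 1) = 3
Height = 3


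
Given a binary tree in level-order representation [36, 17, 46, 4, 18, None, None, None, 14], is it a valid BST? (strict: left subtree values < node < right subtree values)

Level-order array: [36, 17, 46, 4, 18, None, None, None, 14]
Validate using subtree bounds (lo, hi): at each node, require lo < value < hi,
then recurse left with hi=value and right with lo=value.
Preorder trace (stopping at first violation):
  at node 36 with bounds (-inf, +inf): OK
  at node 17 with bounds (-inf, 36): OK
  at node 4 with bounds (-inf, 17): OK
  at node 14 with bounds (4, 17): OK
  at node 18 with bounds (17, 36): OK
  at node 46 with bounds (36, +inf): OK
No violation found at any node.
Result: Valid BST


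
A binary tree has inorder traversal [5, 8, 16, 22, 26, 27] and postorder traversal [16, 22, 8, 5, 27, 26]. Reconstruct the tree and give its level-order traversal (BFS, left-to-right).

Inorder:   [5, 8, 16, 22, 26, 27]
Postorder: [16, 22, 8, 5, 27, 26]
Algorithm: postorder visits root last, so walk postorder right-to-left;
each value is the root of the current inorder slice — split it at that
value, recurse on the right subtree first, then the left.
Recursive splits:
  root=26; inorder splits into left=[5, 8, 16, 22], right=[27]
  root=27; inorder splits into left=[], right=[]
  root=5; inorder splits into left=[], right=[8, 16, 22]
  root=8; inorder splits into left=[], right=[16, 22]
  root=22; inorder splits into left=[16], right=[]
  root=16; inorder splits into left=[], right=[]
Reconstructed level-order: [26, 5, 27, 8, 22, 16]


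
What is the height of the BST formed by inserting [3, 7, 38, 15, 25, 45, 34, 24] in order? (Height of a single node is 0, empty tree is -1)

Insertion order: [3, 7, 38, 15, 25, 45, 34, 24]
Tree (level-order array): [3, None, 7, None, 38, 15, 45, None, 25, None, None, 24, 34]
Compute height bottom-up (empty subtree = -1):
  height(24) = 1 + max(-1, -1) = 0
  height(34) = 1 + max(-1, -1) = 0
  height(25) = 1 + max(0, 0) = 1
  height(15) = 1 + max(-1, 1) = 2
  height(45) = 1 + max(-1, -1) = 0
  height(38) = 1 + max(2, 0) = 3
  height(7) = 1 + max(-1, 3) = 4
  height(3) = 1 + max(-1, 4) = 5
Height = 5


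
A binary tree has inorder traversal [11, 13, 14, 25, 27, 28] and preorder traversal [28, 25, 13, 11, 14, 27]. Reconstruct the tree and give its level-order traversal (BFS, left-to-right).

Inorder:  [11, 13, 14, 25, 27, 28]
Preorder: [28, 25, 13, 11, 14, 27]
Algorithm: preorder visits root first, so consume preorder in order;
for each root, split the current inorder slice at that value into
left-subtree inorder and right-subtree inorder, then recurse.
Recursive splits:
  root=28; inorder splits into left=[11, 13, 14, 25, 27], right=[]
  root=25; inorder splits into left=[11, 13, 14], right=[27]
  root=13; inorder splits into left=[11], right=[14]
  root=11; inorder splits into left=[], right=[]
  root=14; inorder splits into left=[], right=[]
  root=27; inorder splits into left=[], right=[]
Reconstructed level-order: [28, 25, 13, 27, 11, 14]


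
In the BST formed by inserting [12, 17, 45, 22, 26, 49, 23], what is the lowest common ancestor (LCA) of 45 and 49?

Tree insertion order: [12, 17, 45, 22, 26, 49, 23]
Tree (level-order array): [12, None, 17, None, 45, 22, 49, None, 26, None, None, 23]
In a BST, the LCA of p=45, q=49 is the first node v on the
root-to-leaf path with p <= v <= q (go left if both < v, right if both > v).
Walk from root:
  at 12: both 45 and 49 > 12, go right
  at 17: both 45 and 49 > 17, go right
  at 45: 45 <= 45 <= 49, this is the LCA
LCA = 45


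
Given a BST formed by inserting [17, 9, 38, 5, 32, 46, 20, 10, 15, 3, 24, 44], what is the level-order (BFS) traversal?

Tree insertion order: [17, 9, 38, 5, 32, 46, 20, 10, 15, 3, 24, 44]
Tree (level-order array): [17, 9, 38, 5, 10, 32, 46, 3, None, None, 15, 20, None, 44, None, None, None, None, None, None, 24]
BFS from the root, enqueuing left then right child of each popped node:
  queue [17] -> pop 17, enqueue [9, 38], visited so far: [17]
  queue [9, 38] -> pop 9, enqueue [5, 10], visited so far: [17, 9]
  queue [38, 5, 10] -> pop 38, enqueue [32, 46], visited so far: [17, 9, 38]
  queue [5, 10, 32, 46] -> pop 5, enqueue [3], visited so far: [17, 9, 38, 5]
  queue [10, 32, 46, 3] -> pop 10, enqueue [15], visited so far: [17, 9, 38, 5, 10]
  queue [32, 46, 3, 15] -> pop 32, enqueue [20], visited so far: [17, 9, 38, 5, 10, 32]
  queue [46, 3, 15, 20] -> pop 46, enqueue [44], visited so far: [17, 9, 38, 5, 10, 32, 46]
  queue [3, 15, 20, 44] -> pop 3, enqueue [none], visited so far: [17, 9, 38, 5, 10, 32, 46, 3]
  queue [15, 20, 44] -> pop 15, enqueue [none], visited so far: [17, 9, 38, 5, 10, 32, 46, 3, 15]
  queue [20, 44] -> pop 20, enqueue [24], visited so far: [17, 9, 38, 5, 10, 32, 46, 3, 15, 20]
  queue [44, 24] -> pop 44, enqueue [none], visited so far: [17, 9, 38, 5, 10, 32, 46, 3, 15, 20, 44]
  queue [24] -> pop 24, enqueue [none], visited so far: [17, 9, 38, 5, 10, 32, 46, 3, 15, 20, 44, 24]
Result: [17, 9, 38, 5, 10, 32, 46, 3, 15, 20, 44, 24]


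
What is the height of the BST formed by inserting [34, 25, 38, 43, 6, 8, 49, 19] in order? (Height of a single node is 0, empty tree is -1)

Insertion order: [34, 25, 38, 43, 6, 8, 49, 19]
Tree (level-order array): [34, 25, 38, 6, None, None, 43, None, 8, None, 49, None, 19]
Compute height bottom-up (empty subtree = -1):
  height(19) = 1 + max(-1, -1) = 0
  height(8) = 1 + max(-1, 0) = 1
  height(6) = 1 + max(-1, 1) = 2
  height(25) = 1 + max(2, -1) = 3
  height(49) = 1 + max(-1, -1) = 0
  height(43) = 1 + max(-1, 0) = 1
  height(38) = 1 + max(-1, 1) = 2
  height(34) = 1 + max(3, 2) = 4
Height = 4


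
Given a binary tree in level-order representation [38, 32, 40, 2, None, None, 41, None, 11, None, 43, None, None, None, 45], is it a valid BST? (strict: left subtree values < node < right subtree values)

Level-order array: [38, 32, 40, 2, None, None, 41, None, 11, None, 43, None, None, None, 45]
Validate using subtree bounds (lo, hi): at each node, require lo < value < hi,
then recurse left with hi=value and right with lo=value.
Preorder trace (stopping at first violation):
  at node 38 with bounds (-inf, +inf): OK
  at node 32 with bounds (-inf, 38): OK
  at node 2 with bounds (-inf, 32): OK
  at node 11 with bounds (2, 32): OK
  at node 40 with bounds (38, +inf): OK
  at node 41 with bounds (40, +inf): OK
  at node 43 with bounds (41, +inf): OK
  at node 45 with bounds (43, +inf): OK
No violation found at any node.
Result: Valid BST


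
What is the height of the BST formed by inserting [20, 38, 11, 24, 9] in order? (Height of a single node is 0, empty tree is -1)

Insertion order: [20, 38, 11, 24, 9]
Tree (level-order array): [20, 11, 38, 9, None, 24]
Compute height bottom-up (empty subtree = -1):
  height(9) = 1 + max(-1, -1) = 0
  height(11) = 1 + max(0, -1) = 1
  height(24) = 1 + max(-1, -1) = 0
  height(38) = 1 + max(0, -1) = 1
  height(20) = 1 + max(1, 1) = 2
Height = 2


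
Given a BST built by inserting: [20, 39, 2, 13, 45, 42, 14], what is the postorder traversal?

Tree insertion order: [20, 39, 2, 13, 45, 42, 14]
Tree (level-order array): [20, 2, 39, None, 13, None, 45, None, 14, 42]
Postorder traversal: [14, 13, 2, 42, 45, 39, 20]


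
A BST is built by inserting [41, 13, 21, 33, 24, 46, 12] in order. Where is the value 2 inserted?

Starting tree (level order): [41, 13, 46, 12, 21, None, None, None, None, None, 33, 24]
Insertion path: 41 -> 13 -> 12
Result: insert 2 as left child of 12
Final tree (level order): [41, 13, 46, 12, 21, None, None, 2, None, None, 33, None, None, 24]


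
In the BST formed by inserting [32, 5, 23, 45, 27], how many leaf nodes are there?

Tree built from: [32, 5, 23, 45, 27]
Tree (level-order array): [32, 5, 45, None, 23, None, None, None, 27]
Rule: A leaf has 0 children.
Per-node child counts:
  node 32: 2 child(ren)
  node 5: 1 child(ren)
  node 23: 1 child(ren)
  node 27: 0 child(ren)
  node 45: 0 child(ren)
Matching nodes: [27, 45]
Count of leaf nodes: 2


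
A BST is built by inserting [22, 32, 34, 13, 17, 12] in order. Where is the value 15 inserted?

Starting tree (level order): [22, 13, 32, 12, 17, None, 34]
Insertion path: 22 -> 13 -> 17
Result: insert 15 as left child of 17
Final tree (level order): [22, 13, 32, 12, 17, None, 34, None, None, 15]


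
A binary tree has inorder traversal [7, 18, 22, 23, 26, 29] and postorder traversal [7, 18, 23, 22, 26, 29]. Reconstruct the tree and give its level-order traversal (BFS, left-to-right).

Inorder:   [7, 18, 22, 23, 26, 29]
Postorder: [7, 18, 23, 22, 26, 29]
Algorithm: postorder visits root last, so walk postorder right-to-left;
each value is the root of the current inorder slice — split it at that
value, recurse on the right subtree first, then the left.
Recursive splits:
  root=29; inorder splits into left=[7, 18, 22, 23, 26], right=[]
  root=26; inorder splits into left=[7, 18, 22, 23], right=[]
  root=22; inorder splits into left=[7, 18], right=[23]
  root=23; inorder splits into left=[], right=[]
  root=18; inorder splits into left=[7], right=[]
  root=7; inorder splits into left=[], right=[]
Reconstructed level-order: [29, 26, 22, 18, 23, 7]


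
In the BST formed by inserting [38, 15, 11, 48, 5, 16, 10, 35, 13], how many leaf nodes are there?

Tree built from: [38, 15, 11, 48, 5, 16, 10, 35, 13]
Tree (level-order array): [38, 15, 48, 11, 16, None, None, 5, 13, None, 35, None, 10]
Rule: A leaf has 0 children.
Per-node child counts:
  node 38: 2 child(ren)
  node 15: 2 child(ren)
  node 11: 2 child(ren)
  node 5: 1 child(ren)
  node 10: 0 child(ren)
  node 13: 0 child(ren)
  node 16: 1 child(ren)
  node 35: 0 child(ren)
  node 48: 0 child(ren)
Matching nodes: [10, 13, 35, 48]
Count of leaf nodes: 4


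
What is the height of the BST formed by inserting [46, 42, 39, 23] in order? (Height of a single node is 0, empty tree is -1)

Insertion order: [46, 42, 39, 23]
Tree (level-order array): [46, 42, None, 39, None, 23]
Compute height bottom-up (empty subtree = -1):
  height(23) = 1 + max(-1, -1) = 0
  height(39) = 1 + max(0, -1) = 1
  height(42) = 1 + max(1, -1) = 2
  height(46) = 1 + max(2, -1) = 3
Height = 3


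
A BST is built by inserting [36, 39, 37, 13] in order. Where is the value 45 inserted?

Starting tree (level order): [36, 13, 39, None, None, 37]
Insertion path: 36 -> 39
Result: insert 45 as right child of 39
Final tree (level order): [36, 13, 39, None, None, 37, 45]


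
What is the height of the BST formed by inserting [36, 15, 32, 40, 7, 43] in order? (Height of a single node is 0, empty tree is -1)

Insertion order: [36, 15, 32, 40, 7, 43]
Tree (level-order array): [36, 15, 40, 7, 32, None, 43]
Compute height bottom-up (empty subtree = -1):
  height(7) = 1 + max(-1, -1) = 0
  height(32) = 1 + max(-1, -1) = 0
  height(15) = 1 + max(0, 0) = 1
  height(43) = 1 + max(-1, -1) = 0
  height(40) = 1 + max(-1, 0) = 1
  height(36) = 1 + max(1, 1) = 2
Height = 2


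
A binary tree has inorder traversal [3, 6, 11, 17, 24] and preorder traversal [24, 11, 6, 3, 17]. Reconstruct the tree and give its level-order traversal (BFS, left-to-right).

Inorder:  [3, 6, 11, 17, 24]
Preorder: [24, 11, 6, 3, 17]
Algorithm: preorder visits root first, so consume preorder in order;
for each root, split the current inorder slice at that value into
left-subtree inorder and right-subtree inorder, then recurse.
Recursive splits:
  root=24; inorder splits into left=[3, 6, 11, 17], right=[]
  root=11; inorder splits into left=[3, 6], right=[17]
  root=6; inorder splits into left=[3], right=[]
  root=3; inorder splits into left=[], right=[]
  root=17; inorder splits into left=[], right=[]
Reconstructed level-order: [24, 11, 6, 17, 3]


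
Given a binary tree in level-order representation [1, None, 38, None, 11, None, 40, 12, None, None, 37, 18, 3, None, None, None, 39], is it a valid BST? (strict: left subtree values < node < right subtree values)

Level-order array: [1, None, 38, None, 11, None, 40, 12, None, None, 37, 18, 3, None, None, None, 39]
Validate using subtree bounds (lo, hi): at each node, require lo < value < hi,
then recurse left with hi=value and right with lo=value.
Preorder trace (stopping at first violation):
  at node 1 with bounds (-inf, +inf): OK
  at node 38 with bounds (1, +inf): OK
  at node 11 with bounds (38, +inf): VIOLATION
Node 11 violates its bound: not (38 < 11 < +inf).
Result: Not a valid BST


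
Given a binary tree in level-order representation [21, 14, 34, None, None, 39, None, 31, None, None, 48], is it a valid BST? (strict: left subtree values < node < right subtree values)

Level-order array: [21, 14, 34, None, None, 39, None, 31, None, None, 48]
Validate using subtree bounds (lo, hi): at each node, require lo < value < hi,
then recurse left with hi=value and right with lo=value.
Preorder trace (stopping at first violation):
  at node 21 with bounds (-inf, +inf): OK
  at node 14 with bounds (-inf, 21): OK
  at node 34 with bounds (21, +inf): OK
  at node 39 with bounds (21, 34): VIOLATION
Node 39 violates its bound: not (21 < 39 < 34).
Result: Not a valid BST


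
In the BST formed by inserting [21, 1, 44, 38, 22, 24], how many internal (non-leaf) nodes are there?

Tree built from: [21, 1, 44, 38, 22, 24]
Tree (level-order array): [21, 1, 44, None, None, 38, None, 22, None, None, 24]
Rule: An internal node has at least one child.
Per-node child counts:
  node 21: 2 child(ren)
  node 1: 0 child(ren)
  node 44: 1 child(ren)
  node 38: 1 child(ren)
  node 22: 1 child(ren)
  node 24: 0 child(ren)
Matching nodes: [21, 44, 38, 22]
Count of internal (non-leaf) nodes: 4


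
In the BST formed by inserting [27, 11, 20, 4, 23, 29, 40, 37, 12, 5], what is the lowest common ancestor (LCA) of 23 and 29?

Tree insertion order: [27, 11, 20, 4, 23, 29, 40, 37, 12, 5]
Tree (level-order array): [27, 11, 29, 4, 20, None, 40, None, 5, 12, 23, 37]
In a BST, the LCA of p=23, q=29 is the first node v on the
root-to-leaf path with p <= v <= q (go left if both < v, right if both > v).
Walk from root:
  at 27: 23 <= 27 <= 29, this is the LCA
LCA = 27


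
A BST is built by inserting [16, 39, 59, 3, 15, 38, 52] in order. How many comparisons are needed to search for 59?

Search path for 59: 16 -> 39 -> 59
Found: True
Comparisons: 3


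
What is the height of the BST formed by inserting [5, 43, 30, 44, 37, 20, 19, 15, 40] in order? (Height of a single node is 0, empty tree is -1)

Insertion order: [5, 43, 30, 44, 37, 20, 19, 15, 40]
Tree (level-order array): [5, None, 43, 30, 44, 20, 37, None, None, 19, None, None, 40, 15]
Compute height bottom-up (empty subtree = -1):
  height(15) = 1 + max(-1, -1) = 0
  height(19) = 1 + max(0, -1) = 1
  height(20) = 1 + max(1, -1) = 2
  height(40) = 1 + max(-1, -1) = 0
  height(37) = 1 + max(-1, 0) = 1
  height(30) = 1 + max(2, 1) = 3
  height(44) = 1 + max(-1, -1) = 0
  height(43) = 1 + max(3, 0) = 4
  height(5) = 1 + max(-1, 4) = 5
Height = 5


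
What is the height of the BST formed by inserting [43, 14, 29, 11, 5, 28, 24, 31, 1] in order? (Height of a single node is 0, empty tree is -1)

Insertion order: [43, 14, 29, 11, 5, 28, 24, 31, 1]
Tree (level-order array): [43, 14, None, 11, 29, 5, None, 28, 31, 1, None, 24]
Compute height bottom-up (empty subtree = -1):
  height(1) = 1 + max(-1, -1) = 0
  height(5) = 1 + max(0, -1) = 1
  height(11) = 1 + max(1, -1) = 2
  height(24) = 1 + max(-1, -1) = 0
  height(28) = 1 + max(0, -1) = 1
  height(31) = 1 + max(-1, -1) = 0
  height(29) = 1 + max(1, 0) = 2
  height(14) = 1 + max(2, 2) = 3
  height(43) = 1 + max(3, -1) = 4
Height = 4


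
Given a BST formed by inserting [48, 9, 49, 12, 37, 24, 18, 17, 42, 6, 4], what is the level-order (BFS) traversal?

Tree insertion order: [48, 9, 49, 12, 37, 24, 18, 17, 42, 6, 4]
Tree (level-order array): [48, 9, 49, 6, 12, None, None, 4, None, None, 37, None, None, 24, 42, 18, None, None, None, 17]
BFS from the root, enqueuing left then right child of each popped node:
  queue [48] -> pop 48, enqueue [9, 49], visited so far: [48]
  queue [9, 49] -> pop 9, enqueue [6, 12], visited so far: [48, 9]
  queue [49, 6, 12] -> pop 49, enqueue [none], visited so far: [48, 9, 49]
  queue [6, 12] -> pop 6, enqueue [4], visited so far: [48, 9, 49, 6]
  queue [12, 4] -> pop 12, enqueue [37], visited so far: [48, 9, 49, 6, 12]
  queue [4, 37] -> pop 4, enqueue [none], visited so far: [48, 9, 49, 6, 12, 4]
  queue [37] -> pop 37, enqueue [24, 42], visited so far: [48, 9, 49, 6, 12, 4, 37]
  queue [24, 42] -> pop 24, enqueue [18], visited so far: [48, 9, 49, 6, 12, 4, 37, 24]
  queue [42, 18] -> pop 42, enqueue [none], visited so far: [48, 9, 49, 6, 12, 4, 37, 24, 42]
  queue [18] -> pop 18, enqueue [17], visited so far: [48, 9, 49, 6, 12, 4, 37, 24, 42, 18]
  queue [17] -> pop 17, enqueue [none], visited so far: [48, 9, 49, 6, 12, 4, 37, 24, 42, 18, 17]
Result: [48, 9, 49, 6, 12, 4, 37, 24, 42, 18, 17]


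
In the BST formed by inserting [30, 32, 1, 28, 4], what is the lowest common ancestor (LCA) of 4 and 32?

Tree insertion order: [30, 32, 1, 28, 4]
Tree (level-order array): [30, 1, 32, None, 28, None, None, 4]
In a BST, the LCA of p=4, q=32 is the first node v on the
root-to-leaf path with p <= v <= q (go left if both < v, right if both > v).
Walk from root:
  at 30: 4 <= 30 <= 32, this is the LCA
LCA = 30


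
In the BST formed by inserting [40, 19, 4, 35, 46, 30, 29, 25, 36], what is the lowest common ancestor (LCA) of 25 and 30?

Tree insertion order: [40, 19, 4, 35, 46, 30, 29, 25, 36]
Tree (level-order array): [40, 19, 46, 4, 35, None, None, None, None, 30, 36, 29, None, None, None, 25]
In a BST, the LCA of p=25, q=30 is the first node v on the
root-to-leaf path with p <= v <= q (go left if both < v, right if both > v).
Walk from root:
  at 40: both 25 and 30 < 40, go left
  at 19: both 25 and 30 > 19, go right
  at 35: both 25 and 30 < 35, go left
  at 30: 25 <= 30 <= 30, this is the LCA
LCA = 30


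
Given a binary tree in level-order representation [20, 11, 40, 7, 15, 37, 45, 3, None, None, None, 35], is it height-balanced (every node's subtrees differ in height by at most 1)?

Tree (level-order array): [20, 11, 40, 7, 15, 37, 45, 3, None, None, None, 35]
Definition: a tree is height-balanced if, at every node, |h(left) - h(right)| <= 1 (empty subtree has height -1).
Bottom-up per-node check:
  node 3: h_left=-1, h_right=-1, diff=0 [OK], height=0
  node 7: h_left=0, h_right=-1, diff=1 [OK], height=1
  node 15: h_left=-1, h_right=-1, diff=0 [OK], height=0
  node 11: h_left=1, h_right=0, diff=1 [OK], height=2
  node 35: h_left=-1, h_right=-1, diff=0 [OK], height=0
  node 37: h_left=0, h_right=-1, diff=1 [OK], height=1
  node 45: h_left=-1, h_right=-1, diff=0 [OK], height=0
  node 40: h_left=1, h_right=0, diff=1 [OK], height=2
  node 20: h_left=2, h_right=2, diff=0 [OK], height=3
All nodes satisfy the balance condition.
Result: Balanced


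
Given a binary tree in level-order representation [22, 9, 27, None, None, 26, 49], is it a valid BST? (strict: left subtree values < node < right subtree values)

Level-order array: [22, 9, 27, None, None, 26, 49]
Validate using subtree bounds (lo, hi): at each node, require lo < value < hi,
then recurse left with hi=value and right with lo=value.
Preorder trace (stopping at first violation):
  at node 22 with bounds (-inf, +inf): OK
  at node 9 with bounds (-inf, 22): OK
  at node 27 with bounds (22, +inf): OK
  at node 26 with bounds (22, 27): OK
  at node 49 with bounds (27, +inf): OK
No violation found at any node.
Result: Valid BST


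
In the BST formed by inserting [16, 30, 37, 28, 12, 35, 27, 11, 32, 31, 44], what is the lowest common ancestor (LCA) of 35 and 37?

Tree insertion order: [16, 30, 37, 28, 12, 35, 27, 11, 32, 31, 44]
Tree (level-order array): [16, 12, 30, 11, None, 28, 37, None, None, 27, None, 35, 44, None, None, 32, None, None, None, 31]
In a BST, the LCA of p=35, q=37 is the first node v on the
root-to-leaf path with p <= v <= q (go left if both < v, right if both > v).
Walk from root:
  at 16: both 35 and 37 > 16, go right
  at 30: both 35 and 37 > 30, go right
  at 37: 35 <= 37 <= 37, this is the LCA
LCA = 37


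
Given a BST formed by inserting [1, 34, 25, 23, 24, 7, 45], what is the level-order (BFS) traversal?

Tree insertion order: [1, 34, 25, 23, 24, 7, 45]
Tree (level-order array): [1, None, 34, 25, 45, 23, None, None, None, 7, 24]
BFS from the root, enqueuing left then right child of each popped node:
  queue [1] -> pop 1, enqueue [34], visited so far: [1]
  queue [34] -> pop 34, enqueue [25, 45], visited so far: [1, 34]
  queue [25, 45] -> pop 25, enqueue [23], visited so far: [1, 34, 25]
  queue [45, 23] -> pop 45, enqueue [none], visited so far: [1, 34, 25, 45]
  queue [23] -> pop 23, enqueue [7, 24], visited so far: [1, 34, 25, 45, 23]
  queue [7, 24] -> pop 7, enqueue [none], visited so far: [1, 34, 25, 45, 23, 7]
  queue [24] -> pop 24, enqueue [none], visited so far: [1, 34, 25, 45, 23, 7, 24]
Result: [1, 34, 25, 45, 23, 7, 24]


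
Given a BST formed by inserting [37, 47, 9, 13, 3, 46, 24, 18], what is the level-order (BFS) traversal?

Tree insertion order: [37, 47, 9, 13, 3, 46, 24, 18]
Tree (level-order array): [37, 9, 47, 3, 13, 46, None, None, None, None, 24, None, None, 18]
BFS from the root, enqueuing left then right child of each popped node:
  queue [37] -> pop 37, enqueue [9, 47], visited so far: [37]
  queue [9, 47] -> pop 9, enqueue [3, 13], visited so far: [37, 9]
  queue [47, 3, 13] -> pop 47, enqueue [46], visited so far: [37, 9, 47]
  queue [3, 13, 46] -> pop 3, enqueue [none], visited so far: [37, 9, 47, 3]
  queue [13, 46] -> pop 13, enqueue [24], visited so far: [37, 9, 47, 3, 13]
  queue [46, 24] -> pop 46, enqueue [none], visited so far: [37, 9, 47, 3, 13, 46]
  queue [24] -> pop 24, enqueue [18], visited so far: [37, 9, 47, 3, 13, 46, 24]
  queue [18] -> pop 18, enqueue [none], visited so far: [37, 9, 47, 3, 13, 46, 24, 18]
Result: [37, 9, 47, 3, 13, 46, 24, 18]


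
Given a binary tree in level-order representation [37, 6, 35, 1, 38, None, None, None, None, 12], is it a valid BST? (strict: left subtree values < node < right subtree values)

Level-order array: [37, 6, 35, 1, 38, None, None, None, None, 12]
Validate using subtree bounds (lo, hi): at each node, require lo < value < hi,
then recurse left with hi=value and right with lo=value.
Preorder trace (stopping at first violation):
  at node 37 with bounds (-inf, +inf): OK
  at node 6 with bounds (-inf, 37): OK
  at node 1 with bounds (-inf, 6): OK
  at node 38 with bounds (6, 37): VIOLATION
Node 38 violates its bound: not (6 < 38 < 37).
Result: Not a valid BST


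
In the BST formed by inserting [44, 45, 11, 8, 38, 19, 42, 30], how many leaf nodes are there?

Tree built from: [44, 45, 11, 8, 38, 19, 42, 30]
Tree (level-order array): [44, 11, 45, 8, 38, None, None, None, None, 19, 42, None, 30]
Rule: A leaf has 0 children.
Per-node child counts:
  node 44: 2 child(ren)
  node 11: 2 child(ren)
  node 8: 0 child(ren)
  node 38: 2 child(ren)
  node 19: 1 child(ren)
  node 30: 0 child(ren)
  node 42: 0 child(ren)
  node 45: 0 child(ren)
Matching nodes: [8, 30, 42, 45]
Count of leaf nodes: 4


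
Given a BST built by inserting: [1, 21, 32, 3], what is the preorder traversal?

Tree insertion order: [1, 21, 32, 3]
Tree (level-order array): [1, None, 21, 3, 32]
Preorder traversal: [1, 21, 3, 32]


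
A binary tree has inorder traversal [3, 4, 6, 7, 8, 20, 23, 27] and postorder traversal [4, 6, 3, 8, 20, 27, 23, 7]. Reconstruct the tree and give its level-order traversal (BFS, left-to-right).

Inorder:   [3, 4, 6, 7, 8, 20, 23, 27]
Postorder: [4, 6, 3, 8, 20, 27, 23, 7]
Algorithm: postorder visits root last, so walk postorder right-to-left;
each value is the root of the current inorder slice — split it at that
value, recurse on the right subtree first, then the left.
Recursive splits:
  root=7; inorder splits into left=[3, 4, 6], right=[8, 20, 23, 27]
  root=23; inorder splits into left=[8, 20], right=[27]
  root=27; inorder splits into left=[], right=[]
  root=20; inorder splits into left=[8], right=[]
  root=8; inorder splits into left=[], right=[]
  root=3; inorder splits into left=[], right=[4, 6]
  root=6; inorder splits into left=[4], right=[]
  root=4; inorder splits into left=[], right=[]
Reconstructed level-order: [7, 3, 23, 6, 20, 27, 4, 8]


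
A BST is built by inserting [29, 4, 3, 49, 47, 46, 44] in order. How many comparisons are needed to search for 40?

Search path for 40: 29 -> 49 -> 47 -> 46 -> 44
Found: False
Comparisons: 5


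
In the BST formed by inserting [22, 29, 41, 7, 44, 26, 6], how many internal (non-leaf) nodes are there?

Tree built from: [22, 29, 41, 7, 44, 26, 6]
Tree (level-order array): [22, 7, 29, 6, None, 26, 41, None, None, None, None, None, 44]
Rule: An internal node has at least one child.
Per-node child counts:
  node 22: 2 child(ren)
  node 7: 1 child(ren)
  node 6: 0 child(ren)
  node 29: 2 child(ren)
  node 26: 0 child(ren)
  node 41: 1 child(ren)
  node 44: 0 child(ren)
Matching nodes: [22, 7, 29, 41]
Count of internal (non-leaf) nodes: 4


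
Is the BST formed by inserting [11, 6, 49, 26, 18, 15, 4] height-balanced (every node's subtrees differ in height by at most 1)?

Tree (level-order array): [11, 6, 49, 4, None, 26, None, None, None, 18, None, 15]
Definition: a tree is height-balanced if, at every node, |h(left) - h(right)| <= 1 (empty subtree has height -1).
Bottom-up per-node check:
  node 4: h_left=-1, h_right=-1, diff=0 [OK], height=0
  node 6: h_left=0, h_right=-1, diff=1 [OK], height=1
  node 15: h_left=-1, h_right=-1, diff=0 [OK], height=0
  node 18: h_left=0, h_right=-1, diff=1 [OK], height=1
  node 26: h_left=1, h_right=-1, diff=2 [FAIL (|1--1|=2 > 1)], height=2
  node 49: h_left=2, h_right=-1, diff=3 [FAIL (|2--1|=3 > 1)], height=3
  node 11: h_left=1, h_right=3, diff=2 [FAIL (|1-3|=2 > 1)], height=4
Node 26 violates the condition: |1 - -1| = 2 > 1.
Result: Not balanced


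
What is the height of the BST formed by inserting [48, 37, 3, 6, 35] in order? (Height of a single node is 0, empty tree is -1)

Insertion order: [48, 37, 3, 6, 35]
Tree (level-order array): [48, 37, None, 3, None, None, 6, None, 35]
Compute height bottom-up (empty subtree = -1):
  height(35) = 1 + max(-1, -1) = 0
  height(6) = 1 + max(-1, 0) = 1
  height(3) = 1 + max(-1, 1) = 2
  height(37) = 1 + max(2, -1) = 3
  height(48) = 1 + max(3, -1) = 4
Height = 4


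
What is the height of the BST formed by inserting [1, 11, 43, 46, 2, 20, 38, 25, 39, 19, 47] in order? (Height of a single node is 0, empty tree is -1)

Insertion order: [1, 11, 43, 46, 2, 20, 38, 25, 39, 19, 47]
Tree (level-order array): [1, None, 11, 2, 43, None, None, 20, 46, 19, 38, None, 47, None, None, 25, 39]
Compute height bottom-up (empty subtree = -1):
  height(2) = 1 + max(-1, -1) = 0
  height(19) = 1 + max(-1, -1) = 0
  height(25) = 1 + max(-1, -1) = 0
  height(39) = 1 + max(-1, -1) = 0
  height(38) = 1 + max(0, 0) = 1
  height(20) = 1 + max(0, 1) = 2
  height(47) = 1 + max(-1, -1) = 0
  height(46) = 1 + max(-1, 0) = 1
  height(43) = 1 + max(2, 1) = 3
  height(11) = 1 + max(0, 3) = 4
  height(1) = 1 + max(-1, 4) = 5
Height = 5


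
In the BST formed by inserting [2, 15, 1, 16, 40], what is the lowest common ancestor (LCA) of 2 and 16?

Tree insertion order: [2, 15, 1, 16, 40]
Tree (level-order array): [2, 1, 15, None, None, None, 16, None, 40]
In a BST, the LCA of p=2, q=16 is the first node v on the
root-to-leaf path with p <= v <= q (go left if both < v, right if both > v).
Walk from root:
  at 2: 2 <= 2 <= 16, this is the LCA
LCA = 2


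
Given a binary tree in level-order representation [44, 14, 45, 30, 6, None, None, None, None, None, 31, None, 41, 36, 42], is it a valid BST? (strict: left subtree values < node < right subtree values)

Level-order array: [44, 14, 45, 30, 6, None, None, None, None, None, 31, None, 41, 36, 42]
Validate using subtree bounds (lo, hi): at each node, require lo < value < hi,
then recurse left with hi=value and right with lo=value.
Preorder trace (stopping at first violation):
  at node 44 with bounds (-inf, +inf): OK
  at node 14 with bounds (-inf, 44): OK
  at node 30 with bounds (-inf, 14): VIOLATION
Node 30 violates its bound: not (-inf < 30 < 14).
Result: Not a valid BST
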